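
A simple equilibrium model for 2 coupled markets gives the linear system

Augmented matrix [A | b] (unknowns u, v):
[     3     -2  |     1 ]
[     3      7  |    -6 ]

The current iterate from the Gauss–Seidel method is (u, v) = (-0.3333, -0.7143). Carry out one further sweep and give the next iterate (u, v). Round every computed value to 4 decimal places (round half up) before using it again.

(-0.1429, -0.7959)

One sweep:
  u = (1 - (-2)·-0.7143) / (3) = -0.1429
  v = (-6 - (3)·-0.1429) / (7) = -0.7959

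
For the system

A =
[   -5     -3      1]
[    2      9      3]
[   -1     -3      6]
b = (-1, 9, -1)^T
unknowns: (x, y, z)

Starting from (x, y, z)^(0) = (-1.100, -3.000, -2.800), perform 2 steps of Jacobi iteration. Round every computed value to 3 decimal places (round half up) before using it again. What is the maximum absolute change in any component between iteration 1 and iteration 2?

3.012

Iteration 1:
  x = (-1 - (-3)·-3.000 - (1)·-2.800) / (-5) = 1.440
  y = (9 - (2)·-1.100 - (3)·-2.800) / (9) = 2.178
  z = (-1 - (-1)·-1.100 - (-3)·-3.000) / (6) = -1.850
Iteration 2:
  x = (-1 - (-3)·2.178 - (1)·-1.850) / (-5) = -1.477
  y = (9 - (2)·1.440 - (3)·-1.850) / (9) = 1.297
  z = (-1 - (-1)·1.440 - (-3)·2.178) / (6) = 1.162
Change: (-2.917, -0.881, 3.012) → max |·| = 3.012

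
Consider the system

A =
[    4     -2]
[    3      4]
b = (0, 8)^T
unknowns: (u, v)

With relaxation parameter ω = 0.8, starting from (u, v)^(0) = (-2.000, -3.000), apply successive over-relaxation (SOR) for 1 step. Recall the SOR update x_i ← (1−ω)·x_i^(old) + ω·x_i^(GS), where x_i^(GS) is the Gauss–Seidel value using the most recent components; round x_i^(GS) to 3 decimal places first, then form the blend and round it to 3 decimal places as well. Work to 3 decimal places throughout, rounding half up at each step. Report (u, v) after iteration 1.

Iteration 1:
  u: GS value = (0 - (-2)·-3.000) / (4) = -1.500;  u ← (1−ω)·-2.000 + ω·-1.500 = -1.600
  v: GS value = (8 - (3)·-1.600) / (4) = 3.200;  v ← (1−ω)·-3.000 + ω·3.200 = 1.960

(-1.600, 1.960)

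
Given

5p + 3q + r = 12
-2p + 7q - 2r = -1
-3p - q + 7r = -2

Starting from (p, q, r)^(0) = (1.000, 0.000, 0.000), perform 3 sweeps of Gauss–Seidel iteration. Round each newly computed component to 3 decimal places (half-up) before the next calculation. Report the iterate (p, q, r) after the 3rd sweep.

(1.893, 0.576, 0.608)

Iteration 1:
  p = (12 - (3)·0.000 - (1)·0.000) / (5) = 2.400
  q = (-1 - (-2)·2.400 - (-2)·0.000) / (7) = 0.543
  r = (-2 - (-3)·2.400 - (-1)·0.543) / (7) = 0.820
Iteration 2:
  p = (12 - (3)·0.543 - (1)·0.820) / (5) = 1.910
  q = (-1 - (-2)·1.910 - (-2)·0.820) / (7) = 0.637
  r = (-2 - (-3)·1.910 - (-1)·0.637) / (7) = 0.624
Iteration 3:
  p = (12 - (3)·0.637 - (1)·0.624) / (5) = 1.893
  q = (-1 - (-2)·1.893 - (-2)·0.624) / (7) = 0.576
  r = (-2 - (-3)·1.893 - (-1)·0.576) / (7) = 0.608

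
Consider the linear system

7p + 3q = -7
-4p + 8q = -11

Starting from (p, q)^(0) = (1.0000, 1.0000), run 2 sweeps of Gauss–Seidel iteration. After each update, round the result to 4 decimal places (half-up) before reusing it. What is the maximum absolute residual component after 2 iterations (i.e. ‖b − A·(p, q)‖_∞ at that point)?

1.9859

Iteration 1:
  p = (-7 - (3)·1.0000) / (7) = -1.4286
  q = (-11 - (-4)·-1.4286) / (8) = -2.0893
Iteration 2:
  p = (-7 - (3)·-2.0893) / (7) = -0.1046
  q = (-11 - (-4)·-0.1046) / (8) = -1.4273
Residual b − A·x = (-1.9859, 0.0000); ∞-norm = 1.9859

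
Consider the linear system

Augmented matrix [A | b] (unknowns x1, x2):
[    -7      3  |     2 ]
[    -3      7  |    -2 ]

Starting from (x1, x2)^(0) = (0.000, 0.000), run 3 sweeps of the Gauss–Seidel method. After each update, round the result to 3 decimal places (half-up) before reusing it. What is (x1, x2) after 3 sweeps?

(-0.493, -0.497)

Iteration 1:
  x1 = (2 - (3)·0.000) / (-7) = -0.286
  x2 = (-2 - (-3)·-0.286) / (7) = -0.408
Iteration 2:
  x1 = (2 - (3)·-0.408) / (-7) = -0.461
  x2 = (-2 - (-3)·-0.461) / (7) = -0.483
Iteration 3:
  x1 = (2 - (3)·-0.483) / (-7) = -0.493
  x2 = (-2 - (-3)·-0.493) / (7) = -0.497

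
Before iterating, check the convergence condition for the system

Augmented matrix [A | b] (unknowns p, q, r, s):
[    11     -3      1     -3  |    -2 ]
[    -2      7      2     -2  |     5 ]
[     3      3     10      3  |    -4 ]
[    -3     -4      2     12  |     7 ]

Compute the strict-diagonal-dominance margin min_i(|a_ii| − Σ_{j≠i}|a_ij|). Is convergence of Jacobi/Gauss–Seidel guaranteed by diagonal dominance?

row 1: |11| − (3+1+3) = 4
row 2: |7| − (2+2+2) = 1
row 3: |10| − (3+3+3) = 1
row 4: |12| − (3+4+2) = 3
minimum over rows = 1 → strictly diagonally dominant (convergence guaranteed)

1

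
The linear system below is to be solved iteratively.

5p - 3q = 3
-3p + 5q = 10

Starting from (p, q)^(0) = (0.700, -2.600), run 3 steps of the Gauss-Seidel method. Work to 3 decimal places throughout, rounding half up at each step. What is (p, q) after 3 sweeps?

Iteration 1:
  p = (3 - (-3)·-2.600) / (5) = -0.960
  q = (10 - (-3)·-0.960) / (5) = 1.424
Iteration 2:
  p = (3 - (-3)·1.424) / (5) = 1.454
  q = (10 - (-3)·1.454) / (5) = 2.872
Iteration 3:
  p = (3 - (-3)·2.872) / (5) = 2.323
  q = (10 - (-3)·2.323) / (5) = 3.394

(2.323, 3.394)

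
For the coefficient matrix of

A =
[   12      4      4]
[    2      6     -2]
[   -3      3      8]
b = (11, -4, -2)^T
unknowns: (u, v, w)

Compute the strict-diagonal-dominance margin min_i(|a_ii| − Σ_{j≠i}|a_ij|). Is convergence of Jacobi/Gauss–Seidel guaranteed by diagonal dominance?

row 1: |12| − (4+4) = 4
row 2: |6| − (2+2) = 2
row 3: |8| − (3+3) = 2
minimum over rows = 2 → strictly diagonally dominant (convergence guaranteed)

2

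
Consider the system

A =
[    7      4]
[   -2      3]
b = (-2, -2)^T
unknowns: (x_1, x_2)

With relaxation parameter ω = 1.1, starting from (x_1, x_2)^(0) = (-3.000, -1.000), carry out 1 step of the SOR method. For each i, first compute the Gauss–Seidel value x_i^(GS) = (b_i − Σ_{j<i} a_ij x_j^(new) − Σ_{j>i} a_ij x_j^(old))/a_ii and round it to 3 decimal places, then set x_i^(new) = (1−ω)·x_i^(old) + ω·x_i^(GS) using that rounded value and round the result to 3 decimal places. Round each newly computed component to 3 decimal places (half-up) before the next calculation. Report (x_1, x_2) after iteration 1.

Iteration 1:
  x_1: GS value = (-2 - (4)·-1.000) / (7) = 0.286;  x_1 ← (1−ω)·-3.000 + ω·0.286 = 0.615
  x_2: GS value = (-2 - (-2)·0.615) / (3) = -0.257;  x_2 ← (1−ω)·-1.000 + ω·-0.257 = -0.183

(0.615, -0.183)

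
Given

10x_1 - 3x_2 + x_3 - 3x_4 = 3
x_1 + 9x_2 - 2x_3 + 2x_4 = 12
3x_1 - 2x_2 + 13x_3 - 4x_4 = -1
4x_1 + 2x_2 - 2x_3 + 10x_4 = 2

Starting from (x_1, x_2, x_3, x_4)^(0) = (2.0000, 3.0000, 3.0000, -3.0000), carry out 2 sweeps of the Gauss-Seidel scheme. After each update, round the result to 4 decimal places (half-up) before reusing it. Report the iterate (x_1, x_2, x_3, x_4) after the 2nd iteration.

Iteration 1:
  x_1 = (3 - (-3)·3.0000 - (1)·3.0000 - (-3)·-3.0000) / (10) = 0.0000
  x_2 = (12 - (1)·0.0000 - (-2)·3.0000 - (2)·-3.0000) / (9) = 2.6667
  x_3 = (-1 - (3)·0.0000 - (-2)·2.6667 - (-4)·-3.0000) / (13) = -0.5897
  x_4 = (2 - (4)·0.0000 - (2)·2.6667 - (-2)·-0.5897) / (10) = -0.4513
Iteration 2:
  x_1 = (3 - (-3)·2.6667 - (1)·-0.5897 - (-3)·-0.4513) / (10) = 1.0236
  x_2 = (12 - (1)·1.0236 - (-2)·-0.5897 - (2)·-0.4513) / (9) = 1.1888
  x_3 = (-1 - (3)·1.0236 - (-2)·1.1888 - (-4)·-0.4513) / (13) = -0.2691
  x_4 = (2 - (4)·1.0236 - (2)·1.1888 - (-2)·-0.2691) / (10) = -0.5010

(1.0236, 1.1888, -0.2691, -0.5010)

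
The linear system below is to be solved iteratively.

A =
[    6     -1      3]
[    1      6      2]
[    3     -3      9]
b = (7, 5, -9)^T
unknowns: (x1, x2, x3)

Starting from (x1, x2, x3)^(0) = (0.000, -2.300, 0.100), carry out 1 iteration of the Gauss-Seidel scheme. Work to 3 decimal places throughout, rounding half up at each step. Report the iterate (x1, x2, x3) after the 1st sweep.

Iteration 1:
  x1 = (7 - (-1)·-2.300 - (3)·0.100) / (6) = 0.733
  x2 = (5 - (1)·0.733 - (2)·0.100) / (6) = 0.678
  x3 = (-9 - (3)·0.733 - (-3)·0.678) / (9) = -1.018

(0.733, 0.678, -1.018)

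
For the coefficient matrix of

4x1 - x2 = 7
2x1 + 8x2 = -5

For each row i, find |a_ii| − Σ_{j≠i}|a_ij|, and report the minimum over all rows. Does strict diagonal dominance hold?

3

row 1: |4| − (1) = 3
row 2: |8| − (2) = 6
minimum over rows = 3 → strictly diagonally dominant (convergence guaranteed)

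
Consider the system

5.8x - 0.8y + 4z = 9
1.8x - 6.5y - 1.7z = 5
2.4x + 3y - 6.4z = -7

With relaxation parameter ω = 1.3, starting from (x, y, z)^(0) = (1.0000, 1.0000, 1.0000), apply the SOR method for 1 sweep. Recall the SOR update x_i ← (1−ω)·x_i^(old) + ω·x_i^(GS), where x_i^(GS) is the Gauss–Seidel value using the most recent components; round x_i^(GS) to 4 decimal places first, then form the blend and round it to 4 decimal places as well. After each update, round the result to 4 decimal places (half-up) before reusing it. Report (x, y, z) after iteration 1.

(1.0000, -1.2799, 0.8294)

Iteration 1:
  x: GS value = (9 - (-0.8)·1.0000 - (4)·1.0000) / (5.8) = 1.0000;  x ← (1−ω)·1.0000 + ω·1.0000 = 1.0000
  y: GS value = (5 - (1.8)·1.0000 - (-1.7)·1.0000) / (-6.5) = -0.7538;  y ← (1−ω)·1.0000 + ω·-0.7538 = -1.2799
  z: GS value = (-7 - (2.4)·1.0000 - (3)·-1.2799) / (-6.4) = 0.8688;  z ← (1−ω)·1.0000 + ω·0.8688 = 0.8294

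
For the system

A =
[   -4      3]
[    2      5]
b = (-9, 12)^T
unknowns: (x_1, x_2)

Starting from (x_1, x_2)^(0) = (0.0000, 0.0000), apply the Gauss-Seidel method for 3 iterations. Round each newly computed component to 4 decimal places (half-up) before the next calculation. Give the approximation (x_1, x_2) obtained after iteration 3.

Iteration 1:
  x_1 = (-9 - (3)·0.0000) / (-4) = 2.2500
  x_2 = (12 - (2)·2.2500) / (5) = 1.5000
Iteration 2:
  x_1 = (-9 - (3)·1.5000) / (-4) = 3.3750
  x_2 = (12 - (2)·3.3750) / (5) = 1.0500
Iteration 3:
  x_1 = (-9 - (3)·1.0500) / (-4) = 3.0375
  x_2 = (12 - (2)·3.0375) / (5) = 1.1850

(3.0375, 1.1850)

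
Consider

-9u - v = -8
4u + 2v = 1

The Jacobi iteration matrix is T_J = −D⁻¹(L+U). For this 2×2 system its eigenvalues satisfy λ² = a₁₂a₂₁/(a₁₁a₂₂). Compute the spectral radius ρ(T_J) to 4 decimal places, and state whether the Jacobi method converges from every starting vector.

a₁₂a₂₁/(a₁₁a₂₂) = (-1)·(4) / ((-9)·(2)) = 0.222222
ρ = √|0.222222| = √0.222222 = 0.4714
ρ < 1, so Jacobi converges

0.4714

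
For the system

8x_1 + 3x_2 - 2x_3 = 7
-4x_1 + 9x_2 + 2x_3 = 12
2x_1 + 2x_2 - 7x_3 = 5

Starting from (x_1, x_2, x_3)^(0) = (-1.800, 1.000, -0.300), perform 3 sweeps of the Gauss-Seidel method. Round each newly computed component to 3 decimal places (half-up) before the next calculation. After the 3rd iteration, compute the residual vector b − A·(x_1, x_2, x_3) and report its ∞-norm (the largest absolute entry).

0.060

Iteration 1:
  x_1 = (7 - (3)·1.000 - (-2)·-0.300) / (8) = 0.425
  x_2 = (12 - (-4)·0.425 - (2)·-0.300) / (9) = 1.589
  x_3 = (5 - (2)·0.425 - (2)·1.589) / (-7) = -0.139
Iteration 2:
  x_1 = (7 - (3)·1.589 - (-2)·-0.139) / (8) = 0.244
  x_2 = (12 - (-4)·0.244 - (2)·-0.139) / (9) = 1.473
  x_3 = (5 - (2)·0.244 - (2)·1.473) / (-7) = -0.224
Iteration 3:
  x_1 = (7 - (3)·1.473 - (-2)·-0.224) / (8) = 0.267
  x_2 = (12 - (-4)·0.267 - (2)·-0.224) / (9) = 1.502
  x_3 = (5 - (2)·0.267 - (2)·1.502) / (-7) = -0.209
Residual b − A·x = (-0.060, -0.032, -0.001); ∞-norm = 0.060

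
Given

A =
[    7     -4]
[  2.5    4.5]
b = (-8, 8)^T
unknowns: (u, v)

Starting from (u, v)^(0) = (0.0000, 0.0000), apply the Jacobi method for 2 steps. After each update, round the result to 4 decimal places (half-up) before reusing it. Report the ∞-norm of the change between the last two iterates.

1.0159

Iteration 1:
  u = (-8 - (-4)·0.0000) / (7) = -1.1429
  v = (8 - (2.5)·0.0000) / (4.5) = 1.7778
Iteration 2:
  u = (-8 - (-4)·1.7778) / (7) = -0.1270
  v = (8 - (2.5)·-1.1429) / (4.5) = 2.4127
Change: (1.0159, 0.6349) → max |·| = 1.0159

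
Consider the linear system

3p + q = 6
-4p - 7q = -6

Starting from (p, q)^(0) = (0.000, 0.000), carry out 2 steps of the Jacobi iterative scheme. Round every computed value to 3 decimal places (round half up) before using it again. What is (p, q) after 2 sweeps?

(1.714, -0.286)

Iteration 1:
  p = (6 - (1)·0.000) / (3) = 2.000
  q = (-6 - (-4)·0.000) / (-7) = 0.857
Iteration 2:
  p = (6 - (1)·0.857) / (3) = 1.714
  q = (-6 - (-4)·2.000) / (-7) = -0.286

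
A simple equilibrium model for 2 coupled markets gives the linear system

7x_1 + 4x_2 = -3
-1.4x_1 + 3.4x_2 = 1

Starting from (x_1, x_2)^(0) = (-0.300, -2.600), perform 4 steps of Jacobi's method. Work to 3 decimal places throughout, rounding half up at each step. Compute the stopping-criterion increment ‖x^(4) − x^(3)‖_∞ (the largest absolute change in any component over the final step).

0.372

Iteration 1:
  x_1 = (-3 - (4)·-2.600) / (7) = 1.057
  x_2 = (1 - (-1.4)·-0.300) / (3.4) = 0.171
Iteration 2:
  x_1 = (-3 - (4)·0.171) / (7) = -0.526
  x_2 = (1 - (-1.4)·1.057) / (3.4) = 0.729
Iteration 3:
  x_1 = (-3 - (4)·0.729) / (7) = -0.845
  x_2 = (1 - (-1.4)·-0.526) / (3.4) = 0.078
Iteration 4:
  x_1 = (-3 - (4)·0.078) / (7) = -0.473
  x_2 = (1 - (-1.4)·-0.845) / (3.4) = -0.054
Change: (0.372, -0.132) → max |·| = 0.372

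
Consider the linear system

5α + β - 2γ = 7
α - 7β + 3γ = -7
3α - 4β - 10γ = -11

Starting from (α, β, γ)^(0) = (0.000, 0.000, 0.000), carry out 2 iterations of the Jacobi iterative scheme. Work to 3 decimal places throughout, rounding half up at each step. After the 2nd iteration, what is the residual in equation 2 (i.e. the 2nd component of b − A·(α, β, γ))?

-0.303

Iteration 1:
  α = (7 - (1)·0.000 - (-2)·0.000) / (5) = 1.400
  β = (-7 - (1)·0.000 - (3)·0.000) / (-7) = 1.000
  γ = (-11 - (3)·0.000 - (-4)·0.000) / (-10) = 1.100
Iteration 2:
  α = (7 - (1)·1.000 - (-2)·1.100) / (5) = 1.640
  β = (-7 - (1)·1.400 - (3)·1.100) / (-7) = 1.671
  γ = (-11 - (3)·1.400 - (-4)·1.000) / (-10) = 1.120
Residual b − A·x = (-0.631, -0.303, 1.964)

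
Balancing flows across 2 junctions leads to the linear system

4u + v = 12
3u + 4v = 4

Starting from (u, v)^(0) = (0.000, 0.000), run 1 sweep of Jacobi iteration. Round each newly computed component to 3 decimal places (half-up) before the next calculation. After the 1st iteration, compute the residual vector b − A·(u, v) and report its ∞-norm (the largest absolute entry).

9.000

Iteration 1:
  u = (12 - (1)·0.000) / (4) = 3.000
  v = (4 - (3)·0.000) / (4) = 1.000
Residual b − A·x = (-1.000, -9.000); ∞-norm = 9.000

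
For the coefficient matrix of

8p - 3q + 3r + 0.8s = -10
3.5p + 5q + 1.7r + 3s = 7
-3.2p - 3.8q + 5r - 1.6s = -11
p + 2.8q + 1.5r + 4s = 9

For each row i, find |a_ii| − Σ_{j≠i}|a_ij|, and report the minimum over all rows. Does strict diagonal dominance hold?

-3.6

row 1: |8| − (3+3+0.8) = 1.2
row 2: |5| − (3.5+1.7+3) = -3.2
row 3: |5| − (3.2+3.8+1.6) = -3.6
row 4: |4| − (1+2.8+1.5) = -1.3
minimum over rows = -3.6 → not strictly diagonally dominant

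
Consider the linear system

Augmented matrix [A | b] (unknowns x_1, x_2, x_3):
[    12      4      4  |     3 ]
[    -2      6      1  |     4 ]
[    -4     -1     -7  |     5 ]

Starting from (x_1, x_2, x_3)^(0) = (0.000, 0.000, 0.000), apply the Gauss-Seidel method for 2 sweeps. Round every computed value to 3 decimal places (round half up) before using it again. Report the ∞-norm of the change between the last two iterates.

Iteration 1:
  x_1 = (3 - (4)·0.000 - (4)·0.000) / (12) = 0.250
  x_2 = (4 - (-2)·0.250 - (1)·0.000) / (6) = 0.750
  x_3 = (5 - (-4)·0.250 - (-1)·0.750) / (-7) = -0.964
Iteration 2:
  x_1 = (3 - (4)·0.750 - (4)·-0.964) / (12) = 0.321
  x_2 = (4 - (-2)·0.321 - (1)·-0.964) / (6) = 0.934
  x_3 = (5 - (-4)·0.321 - (-1)·0.934) / (-7) = -1.031
Change: (0.071, 0.184, -0.067) → max |·| = 0.184

0.184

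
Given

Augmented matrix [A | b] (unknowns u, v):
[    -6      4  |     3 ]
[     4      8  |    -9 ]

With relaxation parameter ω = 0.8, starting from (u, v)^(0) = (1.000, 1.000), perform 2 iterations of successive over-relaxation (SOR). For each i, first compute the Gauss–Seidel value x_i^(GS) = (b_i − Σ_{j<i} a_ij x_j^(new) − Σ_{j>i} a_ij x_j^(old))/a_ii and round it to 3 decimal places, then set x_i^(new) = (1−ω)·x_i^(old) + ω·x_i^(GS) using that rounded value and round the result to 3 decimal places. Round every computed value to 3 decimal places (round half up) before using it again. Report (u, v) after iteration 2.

(-0.778, -0.756)

Iteration 1:
  u: GS value = (3 - (4)·1.000) / (-6) = 0.167;  u ← (1−ω)·1.000 + ω·0.167 = 0.334
  v: GS value = (-9 - (4)·0.334) / (8) = -1.292;  v ← (1−ω)·1.000 + ω·-1.292 = -0.834
Iteration 2:
  u: GS value = (3 - (4)·-0.834) / (-6) = -1.056;  u ← (1−ω)·0.334 + ω·-1.056 = -0.778
  v: GS value = (-9 - (4)·-0.778) / (8) = -0.736;  v ← (1−ω)·-0.834 + ω·-0.736 = -0.756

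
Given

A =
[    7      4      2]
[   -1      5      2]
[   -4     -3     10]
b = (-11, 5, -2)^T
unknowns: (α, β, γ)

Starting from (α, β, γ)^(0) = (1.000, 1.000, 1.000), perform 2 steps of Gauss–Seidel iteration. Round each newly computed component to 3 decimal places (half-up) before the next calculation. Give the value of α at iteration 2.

-1.312

Iteration 1:
  α = (-11 - (4)·1.000 - (2)·1.000) / (7) = -2.429
  β = (5 - (-1)·-2.429 - (2)·1.000) / (5) = 0.114
  γ = (-2 - (-4)·-2.429 - (-3)·0.114) / (10) = -1.137
Iteration 2:
  α = (-11 - (4)·0.114 - (2)·-1.137) / (7) = -1.312
  β = (5 - (-1)·-1.312 - (2)·-1.137) / (5) = 1.192
  γ = (-2 - (-4)·-1.312 - (-3)·1.192) / (10) = -0.367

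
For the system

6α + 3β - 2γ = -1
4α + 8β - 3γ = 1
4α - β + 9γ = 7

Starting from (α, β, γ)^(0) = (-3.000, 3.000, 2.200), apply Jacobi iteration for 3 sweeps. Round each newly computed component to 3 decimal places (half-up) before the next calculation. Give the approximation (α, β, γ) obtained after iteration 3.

Iteration 1:
  α = (-1 - (3)·3.000 - (-2)·2.200) / (6) = -0.933
  β = (1 - (4)·-3.000 - (-3)·2.200) / (8) = 2.450
  γ = (7 - (4)·-3.000 - (-1)·3.000) / (9) = 2.444
Iteration 2:
  α = (-1 - (3)·2.450 - (-2)·2.444) / (6) = -0.577
  β = (1 - (4)·-0.933 - (-3)·2.444) / (8) = 1.508
  γ = (7 - (4)·-0.933 - (-1)·2.450) / (9) = 1.465
Iteration 3:
  α = (-1 - (3)·1.508 - (-2)·1.465) / (6) = -0.432
  β = (1 - (4)·-0.577 - (-3)·1.465) / (8) = 0.963
  γ = (7 - (4)·-0.577 - (-1)·1.508) / (9) = 1.202

(-0.432, 0.963, 1.202)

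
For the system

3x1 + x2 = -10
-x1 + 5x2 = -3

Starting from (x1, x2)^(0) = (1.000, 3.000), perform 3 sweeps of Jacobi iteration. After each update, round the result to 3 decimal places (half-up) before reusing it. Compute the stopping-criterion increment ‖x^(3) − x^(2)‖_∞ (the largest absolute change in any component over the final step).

Iteration 1:
  x1 = (-10 - (1)·3.000) / (3) = -4.333
  x2 = (-3 - (-1)·1.000) / (5) = -0.400
Iteration 2:
  x1 = (-10 - (1)·-0.400) / (3) = -3.200
  x2 = (-3 - (-1)·-4.333) / (5) = -1.467
Iteration 3:
  x1 = (-10 - (1)·-1.467) / (3) = -2.844
  x2 = (-3 - (-1)·-3.200) / (5) = -1.240
Change: (0.356, 0.227) → max |·| = 0.356

0.356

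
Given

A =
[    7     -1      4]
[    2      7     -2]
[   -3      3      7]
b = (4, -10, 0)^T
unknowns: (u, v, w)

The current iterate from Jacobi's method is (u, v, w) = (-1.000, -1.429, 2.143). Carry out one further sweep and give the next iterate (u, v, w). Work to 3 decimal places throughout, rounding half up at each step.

One sweep:
  u = (4 - (-1)·-1.429 - (4)·2.143) / (7) = -0.857
  v = (-10 - (2)·-1.000 - (-2)·2.143) / (7) = -0.531
  w = (0 - (-3)·-1.000 - (3)·-1.429) / (7) = 0.184

(-0.857, -0.531, 0.184)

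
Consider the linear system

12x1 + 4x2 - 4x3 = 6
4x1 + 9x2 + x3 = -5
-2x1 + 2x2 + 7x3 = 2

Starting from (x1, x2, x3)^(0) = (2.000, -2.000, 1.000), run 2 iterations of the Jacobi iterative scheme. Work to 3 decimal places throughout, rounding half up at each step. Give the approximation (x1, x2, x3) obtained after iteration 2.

(1.495, -1.381, 1.159)

Iteration 1:
  x1 = (6 - (4)·-2.000 - (-4)·1.000) / (12) = 1.500
  x2 = (-5 - (4)·2.000 - (1)·1.000) / (9) = -1.556
  x3 = (2 - (-2)·2.000 - (2)·-2.000) / (7) = 1.429
Iteration 2:
  x1 = (6 - (4)·-1.556 - (-4)·1.429) / (12) = 1.495
  x2 = (-5 - (4)·1.500 - (1)·1.429) / (9) = -1.381
  x3 = (2 - (-2)·1.500 - (2)·-1.556) / (7) = 1.159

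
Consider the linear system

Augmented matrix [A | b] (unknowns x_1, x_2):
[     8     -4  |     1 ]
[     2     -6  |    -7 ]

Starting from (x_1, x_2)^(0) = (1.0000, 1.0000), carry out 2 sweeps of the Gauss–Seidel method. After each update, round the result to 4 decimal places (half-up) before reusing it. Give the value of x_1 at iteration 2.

0.8125

Iteration 1:
  x_1 = (1 - (-4)·1.0000) / (8) = 0.6250
  x_2 = (-7 - (2)·0.6250) / (-6) = 1.3750
Iteration 2:
  x_1 = (1 - (-4)·1.3750) / (8) = 0.8125
  x_2 = (-7 - (2)·0.8125) / (-6) = 1.4375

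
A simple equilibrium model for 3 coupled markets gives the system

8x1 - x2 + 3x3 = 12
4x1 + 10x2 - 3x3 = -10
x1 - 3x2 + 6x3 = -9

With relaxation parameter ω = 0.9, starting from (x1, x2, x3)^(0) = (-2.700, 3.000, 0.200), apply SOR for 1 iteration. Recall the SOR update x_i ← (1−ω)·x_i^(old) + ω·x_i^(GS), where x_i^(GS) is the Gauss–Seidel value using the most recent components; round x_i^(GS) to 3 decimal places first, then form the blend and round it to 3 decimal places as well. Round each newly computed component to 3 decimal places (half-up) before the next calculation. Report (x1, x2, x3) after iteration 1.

(1.350, -1.032, -1.997)

Iteration 1:
  x1: GS value = (12 - (-1)·3.000 - (3)·0.200) / (8) = 1.800;  x1 ← (1−ω)·-2.700 + ω·1.800 = 1.350
  x2: GS value = (-10 - (4)·1.350 - (-3)·0.200) / (10) = -1.480;  x2 ← (1−ω)·3.000 + ω·-1.480 = -1.032
  x3: GS value = (-9 - (1)·1.350 - (-3)·-1.032) / (6) = -2.241;  x3 ← (1−ω)·0.200 + ω·-2.241 = -1.997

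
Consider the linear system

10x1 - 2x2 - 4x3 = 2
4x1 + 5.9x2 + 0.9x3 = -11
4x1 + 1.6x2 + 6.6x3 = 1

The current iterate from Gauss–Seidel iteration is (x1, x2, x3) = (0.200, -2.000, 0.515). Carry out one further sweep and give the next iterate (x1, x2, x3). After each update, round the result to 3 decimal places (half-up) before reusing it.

One sweep:
  x1 = (2 - (-2)·-2.000 - (-4)·0.515) / (10) = 0.006
  x2 = (-11 - (4)·0.006 - (0.9)·0.515) / (5.9) = -1.947
  x3 = (1 - (4)·0.006 - (1.6)·-1.947) / (6.6) = 0.620

(0.006, -1.947, 0.620)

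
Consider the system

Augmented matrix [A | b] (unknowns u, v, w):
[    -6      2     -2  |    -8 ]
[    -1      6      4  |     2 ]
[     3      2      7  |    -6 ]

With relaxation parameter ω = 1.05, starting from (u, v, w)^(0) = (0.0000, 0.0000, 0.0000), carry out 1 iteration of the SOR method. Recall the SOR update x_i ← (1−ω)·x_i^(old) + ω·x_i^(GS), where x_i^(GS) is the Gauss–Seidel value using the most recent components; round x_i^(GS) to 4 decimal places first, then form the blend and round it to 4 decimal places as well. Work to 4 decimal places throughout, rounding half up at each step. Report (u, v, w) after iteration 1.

(1.4000, 0.5950, -1.7085)

Iteration 1:
  u: GS value = (-8 - (2)·0.0000 - (-2)·0.0000) / (-6) = 1.3333;  u ← (1−ω)·0.0000 + ω·1.3333 = 1.4000
  v: GS value = (2 - (-1)·1.4000 - (4)·0.0000) / (6) = 0.5667;  v ← (1−ω)·0.0000 + ω·0.5667 = 0.5950
  w: GS value = (-6 - (3)·1.4000 - (2)·0.5950) / (7) = -1.6271;  w ← (1−ω)·0.0000 + ω·-1.6271 = -1.7085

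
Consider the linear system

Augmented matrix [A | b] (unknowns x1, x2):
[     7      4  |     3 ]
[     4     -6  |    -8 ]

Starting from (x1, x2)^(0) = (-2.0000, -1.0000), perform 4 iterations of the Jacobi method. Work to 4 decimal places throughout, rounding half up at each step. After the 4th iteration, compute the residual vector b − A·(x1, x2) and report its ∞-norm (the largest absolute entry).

Iteration 1:
  x1 = (3 - (4)·-1.0000) / (7) = 1.0000
  x2 = (-8 - (4)·-2.0000) / (-6) = 0.0000
Iteration 2:
  x1 = (3 - (4)·0.0000) / (7) = 0.4286
  x2 = (-8 - (4)·1.0000) / (-6) = 2.0000
Iteration 3:
  x1 = (3 - (4)·2.0000) / (7) = -0.7143
  x2 = (-8 - (4)·0.4286) / (-6) = 1.6191
Iteration 4:
  x1 = (3 - (4)·1.6191) / (7) = -0.4966
  x2 = (-8 - (4)·-0.7143) / (-6) = 0.8571
Residual b − A·x = (3.0478, -0.8710); ∞-norm = 3.0478

3.0478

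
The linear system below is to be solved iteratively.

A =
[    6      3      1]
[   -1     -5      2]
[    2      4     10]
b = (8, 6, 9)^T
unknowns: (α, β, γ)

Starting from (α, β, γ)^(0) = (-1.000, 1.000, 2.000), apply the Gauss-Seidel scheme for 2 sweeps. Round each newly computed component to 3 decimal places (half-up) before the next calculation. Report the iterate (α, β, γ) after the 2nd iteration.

(1.417, -1.083, 1.050)

Iteration 1:
  α = (8 - (3)·1.000 - (1)·2.000) / (6) = 0.500
  β = (6 - (-1)·0.500 - (2)·2.000) / (-5) = -0.500
  γ = (9 - (2)·0.500 - (4)·-0.500) / (10) = 1.000
Iteration 2:
  α = (8 - (3)·-0.500 - (1)·1.000) / (6) = 1.417
  β = (6 - (-1)·1.417 - (2)·1.000) / (-5) = -1.083
  γ = (9 - (2)·1.417 - (4)·-1.083) / (10) = 1.050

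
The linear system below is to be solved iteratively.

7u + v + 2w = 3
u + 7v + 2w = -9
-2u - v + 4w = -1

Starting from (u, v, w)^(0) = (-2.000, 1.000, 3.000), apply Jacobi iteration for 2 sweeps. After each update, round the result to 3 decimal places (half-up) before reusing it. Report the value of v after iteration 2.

-0.918

Iteration 1:
  u = (3 - (1)·1.000 - (2)·3.000) / (7) = -0.571
  v = (-9 - (1)·-2.000 - (2)·3.000) / (7) = -1.857
  w = (-1 - (-2)·-2.000 - (-1)·1.000) / (4) = -1.000
Iteration 2:
  u = (3 - (1)·-1.857 - (2)·-1.000) / (7) = 0.980
  v = (-9 - (1)·-0.571 - (2)·-1.000) / (7) = -0.918
  w = (-1 - (-2)·-0.571 - (-1)·-1.857) / (4) = -1.000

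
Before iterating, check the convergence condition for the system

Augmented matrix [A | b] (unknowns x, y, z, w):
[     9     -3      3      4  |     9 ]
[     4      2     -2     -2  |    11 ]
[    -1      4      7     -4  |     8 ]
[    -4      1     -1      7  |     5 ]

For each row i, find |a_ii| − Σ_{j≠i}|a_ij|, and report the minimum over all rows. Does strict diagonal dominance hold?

row 1: |9| − (3+3+4) = -1
row 2: |2| − (4+2+2) = -6
row 3: |7| − (1+4+4) = -2
row 4: |7| − (4+1+1) = 1
minimum over rows = -6 → not strictly diagonally dominant

-6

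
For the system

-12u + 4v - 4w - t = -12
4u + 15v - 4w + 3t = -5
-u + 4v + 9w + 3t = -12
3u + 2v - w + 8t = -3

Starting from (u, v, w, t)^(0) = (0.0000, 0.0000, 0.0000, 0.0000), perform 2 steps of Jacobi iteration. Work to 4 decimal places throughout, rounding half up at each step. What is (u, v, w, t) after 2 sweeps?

(1.3646, -0.8805, -0.9491, -0.8333)

Iteration 1:
  u = (-12 - (4)·0.0000 - (-4)·0.0000 - (-1)·0.0000) / (-12) = 1.0000
  v = (-5 - (4)·0.0000 - (-4)·0.0000 - (3)·0.0000) / (15) = -0.3333
  w = (-12 - (-1)·0.0000 - (4)·0.0000 - (3)·0.0000) / (9) = -1.3333
  t = (-3 - (3)·0.0000 - (2)·0.0000 - (-1)·0.0000) / (8) = -0.3750
Iteration 2:
  u = (-12 - (4)·-0.3333 - (-4)·-1.3333 - (-1)·-0.3750) / (-12) = 1.3646
  v = (-5 - (4)·1.0000 - (-4)·-1.3333 - (3)·-0.3750) / (15) = -0.8805
  w = (-12 - (-1)·1.0000 - (4)·-0.3333 - (3)·-0.3750) / (9) = -0.9491
  t = (-3 - (3)·1.0000 - (2)·-0.3333 - (-1)·-1.3333) / (8) = -0.8333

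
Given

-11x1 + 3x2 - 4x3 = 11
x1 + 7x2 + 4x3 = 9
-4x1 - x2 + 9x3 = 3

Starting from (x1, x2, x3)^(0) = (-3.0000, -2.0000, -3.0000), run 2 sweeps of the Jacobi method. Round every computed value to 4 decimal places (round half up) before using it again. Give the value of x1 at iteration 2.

Iteration 1:
  x1 = (11 - (3)·-2.0000 - (-4)·-3.0000) / (-11) = -0.4545
  x2 = (9 - (1)·-3.0000 - (4)·-3.0000) / (7) = 3.4286
  x3 = (3 - (-4)·-3.0000 - (-1)·-2.0000) / (9) = -1.2222
Iteration 2:
  x1 = (11 - (3)·3.4286 - (-4)·-1.2222) / (-11) = 0.3795
  x2 = (9 - (1)·-0.4545 - (4)·-1.2222) / (7) = 2.0490
  x3 = (3 - (-4)·-0.4545 - (-1)·3.4286) / (9) = 0.5123

0.3795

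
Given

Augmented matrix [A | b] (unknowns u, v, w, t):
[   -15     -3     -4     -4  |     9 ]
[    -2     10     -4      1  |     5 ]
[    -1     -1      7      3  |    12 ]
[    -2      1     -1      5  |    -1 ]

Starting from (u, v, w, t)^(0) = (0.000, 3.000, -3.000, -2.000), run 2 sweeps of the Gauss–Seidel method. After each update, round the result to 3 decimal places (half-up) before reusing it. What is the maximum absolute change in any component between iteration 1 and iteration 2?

1.677

Iteration 1:
  u = (9 - (-3)·3.000 - (-4)·-3.000 - (-4)·-2.000) / (-15) = 0.133
  v = (5 - (-2)·0.133 - (-4)·-3.000 - (1)·-2.000) / (10) = -0.473
  w = (12 - (-1)·0.133 - (-1)·-0.473 - (3)·-2.000) / (7) = 2.523
  t = (-1 - (-2)·0.133 - (1)·-0.473 - (-1)·2.523) / (5) = 0.452
Iteration 2:
  u = (9 - (-3)·-0.473 - (-4)·2.523 - (-4)·0.452) / (-15) = -1.299
  v = (5 - (-2)·-1.299 - (-4)·2.523 - (1)·0.452) / (10) = 1.204
  w = (12 - (-1)·-1.299 - (-1)·1.204 - (3)·0.452) / (7) = 1.507
  t = (-1 - (-2)·-1.299 - (1)·1.204 - (-1)·1.507) / (5) = -0.659
Change: (-1.432, 1.677, -1.016, -1.111) → max |·| = 1.677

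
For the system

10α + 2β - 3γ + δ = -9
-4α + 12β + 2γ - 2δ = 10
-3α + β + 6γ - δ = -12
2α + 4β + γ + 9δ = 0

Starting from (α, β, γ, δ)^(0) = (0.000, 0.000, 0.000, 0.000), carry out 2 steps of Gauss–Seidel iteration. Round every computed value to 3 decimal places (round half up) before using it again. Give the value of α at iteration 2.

-1.793

Iteration 1:
  α = (-9 - (2)·0.000 - (-3)·0.000 - (1)·0.000) / (10) = -0.900
  β = (10 - (-4)·-0.900 - (2)·0.000 - (-2)·0.000) / (12) = 0.533
  γ = (-12 - (-3)·-0.900 - (1)·0.533 - (-1)·0.000) / (6) = -2.539
  δ = (0 - (2)·-0.900 - (4)·0.533 - (1)·-2.539) / (9) = 0.245
Iteration 2:
  α = (-9 - (2)·0.533 - (-3)·-2.539 - (1)·0.245) / (10) = -1.793
  β = (10 - (-4)·-1.793 - (2)·-2.539 - (-2)·0.245) / (12) = 0.700
  γ = (-12 - (-3)·-1.793 - (1)·0.700 - (-1)·0.245) / (6) = -2.972
  δ = (0 - (2)·-1.793 - (4)·0.700 - (1)·-2.972) / (9) = 0.418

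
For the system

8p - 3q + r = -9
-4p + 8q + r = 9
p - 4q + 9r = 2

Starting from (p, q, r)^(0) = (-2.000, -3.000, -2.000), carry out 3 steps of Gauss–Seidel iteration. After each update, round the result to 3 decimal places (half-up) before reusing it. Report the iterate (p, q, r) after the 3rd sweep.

(-1.002, 0.553, 0.579)

Iteration 1:
  p = (-9 - (-3)·-3.000 - (1)·-2.000) / (8) = -2.000
  q = (9 - (-4)·-2.000 - (1)·-2.000) / (8) = 0.375
  r = (2 - (1)·-2.000 - (-4)·0.375) / (9) = 0.611
Iteration 2:
  p = (-9 - (-3)·0.375 - (1)·0.611) / (8) = -1.061
  q = (9 - (-4)·-1.061 - (1)·0.611) / (8) = 0.518
  r = (2 - (1)·-1.061 - (-4)·0.518) / (9) = 0.570
Iteration 3:
  p = (-9 - (-3)·0.518 - (1)·0.570) / (8) = -1.002
  q = (9 - (-4)·-1.002 - (1)·0.570) / (8) = 0.553
  r = (2 - (1)·-1.002 - (-4)·0.553) / (9) = 0.579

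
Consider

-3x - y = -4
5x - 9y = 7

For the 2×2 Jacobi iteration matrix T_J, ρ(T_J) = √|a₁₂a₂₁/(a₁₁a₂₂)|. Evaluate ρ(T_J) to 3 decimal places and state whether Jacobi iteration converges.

0.430

a₁₂a₂₁/(a₁₁a₂₂) = (-1)·(5) / ((-3)·(-9)) = -0.185185
ρ = √|-0.185185| = √0.185185 = 0.430
ρ < 1, so Jacobi converges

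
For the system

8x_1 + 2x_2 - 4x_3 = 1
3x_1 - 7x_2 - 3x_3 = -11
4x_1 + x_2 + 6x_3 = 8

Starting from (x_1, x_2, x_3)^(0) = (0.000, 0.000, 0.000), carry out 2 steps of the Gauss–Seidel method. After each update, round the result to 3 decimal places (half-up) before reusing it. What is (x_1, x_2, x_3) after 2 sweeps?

(0.208, 1.241, 0.988)

Iteration 1:
  x_1 = (1 - (2)·0.000 - (-4)·0.000) / (8) = 0.125
  x_2 = (-11 - (3)·0.125 - (-3)·0.000) / (-7) = 1.625
  x_3 = (8 - (4)·0.125 - (1)·1.625) / (6) = 0.979
Iteration 2:
  x_1 = (1 - (2)·1.625 - (-4)·0.979) / (8) = 0.208
  x_2 = (-11 - (3)·0.208 - (-3)·0.979) / (-7) = 1.241
  x_3 = (8 - (4)·0.208 - (1)·1.241) / (6) = 0.988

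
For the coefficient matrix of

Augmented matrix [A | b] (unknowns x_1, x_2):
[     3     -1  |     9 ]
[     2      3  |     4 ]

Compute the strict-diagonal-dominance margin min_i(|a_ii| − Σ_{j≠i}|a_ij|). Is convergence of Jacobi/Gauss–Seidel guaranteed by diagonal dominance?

1

row 1: |3| − (1) = 2
row 2: |3| − (2) = 1
minimum over rows = 1 → strictly diagonally dominant (convergence guaranteed)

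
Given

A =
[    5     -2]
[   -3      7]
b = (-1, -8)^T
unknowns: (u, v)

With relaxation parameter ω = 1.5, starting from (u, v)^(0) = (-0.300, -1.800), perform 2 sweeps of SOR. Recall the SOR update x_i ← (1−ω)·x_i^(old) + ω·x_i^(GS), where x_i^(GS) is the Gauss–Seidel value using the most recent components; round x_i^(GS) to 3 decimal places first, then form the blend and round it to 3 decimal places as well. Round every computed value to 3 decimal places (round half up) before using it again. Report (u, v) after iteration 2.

Iteration 1:
  u: GS value = (-1 - (-2)·-1.800) / (5) = -0.920;  u ← (1−ω)·-0.300 + ω·-0.920 = -1.230
  v: GS value = (-8 - (-3)·-1.230) / (7) = -1.670;  v ← (1−ω)·-1.800 + ω·-1.670 = -1.605
Iteration 2:
  u: GS value = (-1 - (-2)·-1.605) / (5) = -0.842;  u ← (1−ω)·-1.230 + ω·-0.842 = -0.648
  v: GS value = (-8 - (-3)·-0.648) / (7) = -1.421;  v ← (1−ω)·-1.605 + ω·-1.421 = -1.329

(-0.648, -1.329)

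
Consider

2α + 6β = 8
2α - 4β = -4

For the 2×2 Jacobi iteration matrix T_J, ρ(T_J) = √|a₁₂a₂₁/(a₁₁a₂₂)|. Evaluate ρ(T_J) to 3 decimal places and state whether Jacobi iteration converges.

1.225

a₁₂a₂₁/(a₁₁a₂₂) = (6)·(2) / ((2)·(-4)) = -1.500000
ρ = √|-1.500000| = √1.500000 = 1.225
ρ > 1, so Jacobi diverges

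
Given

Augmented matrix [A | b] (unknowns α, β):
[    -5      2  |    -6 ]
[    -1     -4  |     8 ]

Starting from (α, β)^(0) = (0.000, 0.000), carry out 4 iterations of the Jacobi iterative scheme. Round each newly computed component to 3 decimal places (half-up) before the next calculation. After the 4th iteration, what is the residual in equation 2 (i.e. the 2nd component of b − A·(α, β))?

0.080

Iteration 1:
  α = (-6 - (2)·0.000) / (-5) = 1.200
  β = (8 - (-1)·0.000) / (-4) = -2.000
Iteration 2:
  α = (-6 - (2)·-2.000) / (-5) = 0.400
  β = (8 - (-1)·1.200) / (-4) = -2.300
Iteration 3:
  α = (-6 - (2)·-2.300) / (-5) = 0.280
  β = (8 - (-1)·0.400) / (-4) = -2.100
Iteration 4:
  α = (-6 - (2)·-2.100) / (-5) = 0.360
  β = (8 - (-1)·0.280) / (-4) = -2.070
Residual b − A·x = (-0.060, 0.080)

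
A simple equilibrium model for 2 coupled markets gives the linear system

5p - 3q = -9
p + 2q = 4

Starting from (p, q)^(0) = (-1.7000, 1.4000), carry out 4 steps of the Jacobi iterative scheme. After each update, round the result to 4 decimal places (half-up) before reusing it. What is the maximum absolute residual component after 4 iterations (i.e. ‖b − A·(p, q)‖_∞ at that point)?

Iteration 1:
  p = (-9 - (-3)·1.4000) / (5) = -0.9600
  q = (4 - (1)·-1.7000) / (2) = 2.8500
Iteration 2:
  p = (-9 - (-3)·2.8500) / (5) = -0.0900
  q = (4 - (1)·-0.9600) / (2) = 2.4800
Iteration 3:
  p = (-9 - (-3)·2.4800) / (5) = -0.3120
  q = (4 - (1)·-0.0900) / (2) = 2.0450
Iteration 4:
  p = (-9 - (-3)·2.0450) / (5) = -0.5730
  q = (4 - (1)·-0.3120) / (2) = 2.1560
Residual b − A·x = (0.3330, 0.2610); ∞-norm = 0.3330

0.3330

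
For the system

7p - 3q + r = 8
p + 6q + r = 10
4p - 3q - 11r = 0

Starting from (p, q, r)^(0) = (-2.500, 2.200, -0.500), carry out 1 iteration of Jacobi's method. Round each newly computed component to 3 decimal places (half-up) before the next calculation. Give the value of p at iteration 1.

Iteration 1:
  p = (8 - (-3)·2.200 - (1)·-0.500) / (7) = 2.157
  q = (10 - (1)·-2.500 - (1)·-0.500) / (6) = 2.167
  r = (0 - (4)·-2.500 - (-3)·2.200) / (-11) = -1.509

2.157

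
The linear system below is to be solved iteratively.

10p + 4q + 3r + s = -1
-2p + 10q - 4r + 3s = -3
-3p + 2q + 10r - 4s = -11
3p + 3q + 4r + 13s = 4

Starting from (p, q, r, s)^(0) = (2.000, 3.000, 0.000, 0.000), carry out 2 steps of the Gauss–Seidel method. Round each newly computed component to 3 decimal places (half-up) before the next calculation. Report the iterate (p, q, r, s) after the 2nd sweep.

(0.421, -1.115, -0.286, 0.556)

Iteration 1:
  p = (-1 - (4)·3.000 - (3)·0.000 - (1)·0.000) / (10) = -1.300
  q = (-3 - (-2)·-1.300 - (-4)·0.000 - (3)·0.000) / (10) = -0.560
  r = (-11 - (-3)·-1.300 - (2)·-0.560 - (-4)·0.000) / (10) = -1.378
  s = (4 - (3)·-1.300 - (3)·-0.560 - (4)·-1.378) / (13) = 1.161
Iteration 2:
  p = (-1 - (4)·-0.560 - (3)·-1.378 - (1)·1.161) / (10) = 0.421
  q = (-3 - (-2)·0.421 - (-4)·-1.378 - (3)·1.161) / (10) = -1.115
  r = (-11 - (-3)·0.421 - (2)·-1.115 - (-4)·1.161) / (10) = -0.286
  s = (4 - (3)·0.421 - (3)·-1.115 - (4)·-0.286) / (13) = 0.556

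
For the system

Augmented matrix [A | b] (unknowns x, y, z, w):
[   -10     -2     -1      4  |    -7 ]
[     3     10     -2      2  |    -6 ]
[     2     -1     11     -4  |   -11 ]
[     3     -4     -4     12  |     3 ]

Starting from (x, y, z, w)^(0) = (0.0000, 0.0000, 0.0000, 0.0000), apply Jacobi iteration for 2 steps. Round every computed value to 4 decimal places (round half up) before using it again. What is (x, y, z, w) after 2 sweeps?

(1.0200, -1.0600, -1.0909, -0.4583)

Iteration 1:
  x = (-7 - (-2)·0.0000 - (-1)·0.0000 - (4)·0.0000) / (-10) = 0.7000
  y = (-6 - (3)·0.0000 - (-2)·0.0000 - (2)·0.0000) / (10) = -0.6000
  z = (-11 - (2)·0.0000 - (-1)·0.0000 - (-4)·0.0000) / (11) = -1.0000
  w = (3 - (3)·0.0000 - (-4)·0.0000 - (-4)·0.0000) / (12) = 0.2500
Iteration 2:
  x = (-7 - (-2)·-0.6000 - (-1)·-1.0000 - (4)·0.2500) / (-10) = 1.0200
  y = (-6 - (3)·0.7000 - (-2)·-1.0000 - (2)·0.2500) / (10) = -1.0600
  z = (-11 - (2)·0.7000 - (-1)·-0.6000 - (-4)·0.2500) / (11) = -1.0909
  w = (3 - (3)·0.7000 - (-4)·-0.6000 - (-4)·-1.0000) / (12) = -0.4583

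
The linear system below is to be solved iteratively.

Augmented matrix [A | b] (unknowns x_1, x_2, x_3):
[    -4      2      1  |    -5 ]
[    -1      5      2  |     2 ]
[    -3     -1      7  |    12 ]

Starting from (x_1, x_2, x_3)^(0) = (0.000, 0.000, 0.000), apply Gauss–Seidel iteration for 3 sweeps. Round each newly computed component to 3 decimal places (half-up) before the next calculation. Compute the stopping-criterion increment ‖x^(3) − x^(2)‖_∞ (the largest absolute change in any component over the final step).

Iteration 1:
  x_1 = (-5 - (2)·0.000 - (1)·0.000) / (-4) = 1.250
  x_2 = (2 - (-1)·1.250 - (2)·0.000) / (5) = 0.650
  x_3 = (12 - (-3)·1.250 - (-1)·0.650) / (7) = 2.343
Iteration 2:
  x_1 = (-5 - (2)·0.650 - (1)·2.343) / (-4) = 2.161
  x_2 = (2 - (-1)·2.161 - (2)·2.343) / (5) = -0.105
  x_3 = (12 - (-3)·2.161 - (-1)·-0.105) / (7) = 2.625
Iteration 3:
  x_1 = (-5 - (2)·-0.105 - (1)·2.625) / (-4) = 1.854
  x_2 = (2 - (-1)·1.854 - (2)·2.625) / (5) = -0.279
  x_3 = (12 - (-3)·1.854 - (-1)·-0.279) / (7) = 2.469
Change: (-0.307, -0.174, -0.156) → max |·| = 0.307

0.307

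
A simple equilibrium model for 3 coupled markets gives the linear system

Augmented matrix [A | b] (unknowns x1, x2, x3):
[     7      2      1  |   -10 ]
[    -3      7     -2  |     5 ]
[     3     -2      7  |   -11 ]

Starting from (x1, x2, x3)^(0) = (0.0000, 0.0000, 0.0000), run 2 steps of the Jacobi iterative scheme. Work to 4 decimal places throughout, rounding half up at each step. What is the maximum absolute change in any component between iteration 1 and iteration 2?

1.0612

Iteration 1:
  x1 = (-10 - (2)·0.0000 - (1)·0.0000) / (7) = -1.4286
  x2 = (5 - (-3)·0.0000 - (-2)·0.0000) / (7) = 0.7143
  x3 = (-11 - (3)·0.0000 - (-2)·0.0000) / (7) = -1.5714
Iteration 2:
  x1 = (-10 - (2)·0.7143 - (1)·-1.5714) / (7) = -1.4082
  x2 = (5 - (-3)·-1.4286 - (-2)·-1.5714) / (7) = -0.3469
  x3 = (-11 - (3)·-1.4286 - (-2)·0.7143) / (7) = -0.7551
Change: (0.0204, -1.0612, 0.8163) → max |·| = 1.0612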